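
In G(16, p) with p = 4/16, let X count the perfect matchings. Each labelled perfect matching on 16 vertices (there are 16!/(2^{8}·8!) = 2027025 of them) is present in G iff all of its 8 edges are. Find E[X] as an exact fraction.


K_16 has 16!/(2^{8}·8!) = 2027025 labelled perfect matchings.
For each such perfect matching H, let X_H = 1 if all 8 edges of H are present in G. Then P[X_H = 1] = p^{8} = (1/4)^{8} = 1/65536.
Summing the indicators: E[X] = Σ_H E[X_H] = 2027025 · p^{8} = 2027025 · 1/65536 = 2027025/65536.
Numerically: E[X] ≈ 30.93.

E[X] = 2027025 · (1/4)^{8} = 2027025/65536 ≈ 30.93.


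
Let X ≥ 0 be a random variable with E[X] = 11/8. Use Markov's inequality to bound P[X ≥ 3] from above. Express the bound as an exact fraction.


μ = E[X] = 11/8, a = 3.
Markov: P[X ≥ 3] ≤ μ/a = (11/8)/3 = 11/24.
Numerically: ≈ 0.4583.
(Since a = 3 > μ = 1.3750, the bound 11/24 is < 1 and informative.)

P[X ≥ 3] ≤ 11/24 ≈ 0.4583.


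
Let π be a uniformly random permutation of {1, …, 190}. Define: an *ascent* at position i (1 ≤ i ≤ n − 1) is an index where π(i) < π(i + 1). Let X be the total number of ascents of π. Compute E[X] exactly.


Write X = Σ X_I over i = 1, …, 189, with X_I the indicator of one ascent.
There are 189 indicators.
For each fixed i, the pair (π(i), π(i+1)) is a uniformly random ordered pair of distinct values from {1, …, 190}; by symmetry P[π(i) < π(i+1)] = 1/2.
By linearity: E[X] = 189 · (1/2) = (190 − 1) · (1/2) = 189/2 ≈ 94.50000.

E[X] = 189/2 = 94.50000.


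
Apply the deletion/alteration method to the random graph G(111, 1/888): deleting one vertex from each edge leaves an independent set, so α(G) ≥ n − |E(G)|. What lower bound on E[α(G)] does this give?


E[|E(G)|] = C(111, 2)·p = 6105 · (1/888) = 55/8.
E[α(G)] ≥ n − E[|E(G)|] = 111 − 55/8 = 833/8.
Numerically: ≈ 104.125000.
(This is only a lower bound; the true E[α(G)] may be larger.)

E[α(G)] ≥ 833/8 ≈ 104.125000.


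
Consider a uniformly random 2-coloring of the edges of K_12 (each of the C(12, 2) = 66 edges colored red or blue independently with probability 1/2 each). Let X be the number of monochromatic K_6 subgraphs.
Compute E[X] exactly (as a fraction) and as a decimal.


Let X = Σ_S X_S over the C(12, 6) = 924 subsets S of size 6, where X_S = 1 if the K_6 on S is monochromatic.
For a fixed S, the K_6 on S has C(6, 2) = 15 edges. P[all 15 edges red] = (1/2)^15, and likewise for blue, so P[monochromatic] = 2·(1/2)^15 = 2^{1 − 15} = 1/16384.
By linearity: E[X] = C(12, 6) · 2^{1 − 15} = 924 · 1/16384 = 231/4096.
Numerically: E[X] ≈ 0.056.

E[X] = C(12,6)·2^(1−C(6,2)) = 231/4096 ≈ 0.056.


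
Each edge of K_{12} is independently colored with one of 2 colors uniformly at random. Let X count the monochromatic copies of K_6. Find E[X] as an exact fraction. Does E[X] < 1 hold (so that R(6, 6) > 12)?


E[X] = C(12, 6) · 2^{1 − 15} = 924 · 2^{−14} = 924/16384.
As a reduced fraction: E[X] = 231/4096 ≈ 0.0564.
Is E[X] < 1? YES.
Since E[X] < 1, there exists a 2-coloring of K_{12} with no monochromatic K_6; hence R(6, 6) > 12.

E[X] = 231/4096 ≈ 0.0564; E[X] < 1, so R(6, 6) > 12.


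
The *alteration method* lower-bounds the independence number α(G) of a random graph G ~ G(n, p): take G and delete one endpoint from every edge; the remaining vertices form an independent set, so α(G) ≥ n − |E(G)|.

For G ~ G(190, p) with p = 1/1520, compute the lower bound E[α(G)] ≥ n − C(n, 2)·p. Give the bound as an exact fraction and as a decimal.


E[|E(G)|] = C(190, 2)·p = 17955 · (1/1520) = 189/16.
E[α(G)] ≥ n − E[|E(G)|] = 190 − 189/16 = 2851/16.
Numerically: ≈ 178.18750.
(This is only a lower bound; the true E[α(G)] may be larger.)

E[α(G)] ≥ 2851/16 ≈ 178.18750.


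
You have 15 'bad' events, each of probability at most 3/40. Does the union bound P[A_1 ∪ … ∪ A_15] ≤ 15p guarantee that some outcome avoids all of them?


Union bound: P[∪_{i=1}^{15} A_i] ≤ Σ_i P[A_i] ≤ 15·p = 15·(3/40) = 9/8.
Numerically: 9/8 ≈ 1.1250000.
Is 9/8 < 1? NO.
Since the bound 9/8 is ≥ 1, the union bound is uninformative here; it does NOT by itself certify existence.

15·p = 9/8 ≈ 1.1250000; existence NOT certified by the union bound.


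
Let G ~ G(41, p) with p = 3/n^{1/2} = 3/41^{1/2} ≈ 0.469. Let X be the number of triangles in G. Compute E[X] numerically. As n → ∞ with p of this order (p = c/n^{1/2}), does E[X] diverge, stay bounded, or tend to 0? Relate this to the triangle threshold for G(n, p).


Number of potential triangles: C(41, 3) = 10660.
Each occurs with probability p³ ≈ (0.469)³ ≈ 1.02846e-01.
By linearity: E[X] = C(41, 3)·p³ ≈ 10660 · 1.02846e-01 ≈ 1096.340.
Since α = 1/2 < 1, p = c/n^{1/2} ≫ 1/n is above the triangle threshold p ~ 1/n. Asymptotically E[X] ~ (c³/6)·n^{3(1−α)} = (3³/6)·n^{1.5} → ∞; triangles are abundant w.h.p.

E[X] ≈ 1096.340; in regime p = Θ(1/n^{1/2}) E[X] diverges (above the triangle threshold p ~ 1/n).


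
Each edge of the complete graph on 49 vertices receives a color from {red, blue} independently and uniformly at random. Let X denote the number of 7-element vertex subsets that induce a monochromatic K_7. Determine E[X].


Let X = Σ_S X_S over the C(49, 7) = 85900584 subsets S of size 7, where X_S = 1 if the K_7 on S is monochromatic.
For a fixed S, the K_7 on S has C(7, 2) = 21 edges. P[all 21 edges red] = (1/2)^21, and likewise for blue, so P[monochromatic] = 2·(1/2)^21 = 2^{1 − 21} = 1/1048576.
By linearity of expectation: E[X] = C(49, 7) · 2^{1 − 21} = 85900584 · 1/1048576 = 10737573/131072.
Numerically: E[X] ≈ 81.921181.

E[X] = C(49,7)·2^(1−C(7,2)) = 10737573/131072 ≈ 81.921181.


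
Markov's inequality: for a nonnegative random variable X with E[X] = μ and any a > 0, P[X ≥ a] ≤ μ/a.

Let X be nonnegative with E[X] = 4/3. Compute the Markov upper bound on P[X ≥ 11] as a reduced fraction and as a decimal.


μ = E[X] = 4/3, a = 11.
Markov: P[X ≥ 11] ≤ μ/a = (4/3)/11 = 4/33.
Numerically: ≈ 0.121.
(Since a = 11 > μ = 1.333, the bound 4/33 is < 1 and informative.)

P[X ≥ 11] ≤ 4/33 ≈ 0.121.


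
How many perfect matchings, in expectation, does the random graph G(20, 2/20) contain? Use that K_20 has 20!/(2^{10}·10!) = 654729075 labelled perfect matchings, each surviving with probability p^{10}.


K_20 has 20!/(2^{10}·10!) = 654729075 labelled perfect matchings.
For each such perfect matching H, let X_H = 1 if all 10 edges of H are present in G. Then P[X_H = 1] = p^{10} = (1/10)^{10} = 1/10000000000.
By linearity of expectation: E[X] = Σ_H E[X_H] = 654729075 · p^{10} = 654729075 · 1/10000000000 = 26189163/400000000.
Numerically: E[X] ≈ 0.0654729.

E[X] = 654729075 · (1/10)^{10} = 26189163/400000000 ≈ 0.0654729.


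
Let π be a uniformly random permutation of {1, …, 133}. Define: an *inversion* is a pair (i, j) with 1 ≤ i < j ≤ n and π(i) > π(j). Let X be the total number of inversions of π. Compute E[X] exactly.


Write X = Σ X_I over the C(133, 2) = 8778 pairs i < j, with X_I the indicator of one inversion.
There are 8778 indicators.
For each fixed pair i < j, the values π(i) and π(j) are two distinct elements of {1, …, 133} in uniformly random order; by symmetry P[π(i) > π(j)] = 1/2.
By linearity: E[X] = 8778 · (1/2) = C(133, 2) · (1/2) = 8778/2 = 4389 ≈ 4389.000.

E[X] = 4389 = 4389.000.


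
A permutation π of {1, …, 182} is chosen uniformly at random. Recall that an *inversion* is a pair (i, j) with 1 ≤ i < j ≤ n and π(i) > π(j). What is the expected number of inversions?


Write X = Σ X_I over the C(182, 2) = 16471 pairs i < j, with X_I the indicator of one inversion.
There are 16471 indicators.
For each fixed pair i < j, the values π(i) and π(j) are two distinct elements of {1, …, 182} in uniformly random order; by symmetry P[π(i) > π(j)] = 1/2.
By linearity: E[X] = 16471 · (1/2) = C(182, 2) · (1/2) = 16471/2 = 16471/2 ≈ 8235.50000.

E[X] = 16471/2 = 8235.50000.


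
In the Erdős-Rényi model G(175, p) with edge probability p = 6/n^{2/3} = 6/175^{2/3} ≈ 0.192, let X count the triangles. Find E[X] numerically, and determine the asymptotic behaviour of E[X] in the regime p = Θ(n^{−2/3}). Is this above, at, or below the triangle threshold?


Number of potential triangles: C(175, 3) = 877975.
Each occurs with probability p³ ≈ (0.192)³ ≈ 7.05306e-03.
By linearity: E[X] = C(175, 3)·p³ ≈ 877975 · 7.05306e-03 ≈ 6192.411.
Since α = 2/3 < 1, p = c/n^{2/3} ≫ 1/n is above the triangle threshold p ~ 1/n. Asymptotically E[X] ~ (c³/6)·n^{3(1−α)} = (6³/6)·n^{1} → ∞; triangles are abundant w.h.p.

E[X] ≈ 6192.411; in regime p = Θ(1/n^{2/3}) E[X] diverges (above the triangle threshold p ~ 1/n).


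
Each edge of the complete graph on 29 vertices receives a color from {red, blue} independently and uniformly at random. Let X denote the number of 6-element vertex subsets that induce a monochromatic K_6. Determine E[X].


Let X = Σ_S X_S over the C(29, 6) = 475020 subsets S of size 6, where X_S = 1 if the K_6 on S is monochromatic.
For a fixed S, the K_6 on S has C(6, 2) = 15 edges. P[all 15 edges red] = (1/2)^15, and likewise for blue, so P[monochromatic] = 2·(1/2)^15 = 2^{1 − 15} = 1/16384.
By linearity of expectation: E[X] = C(29, 6) · 2^{1 − 15} = 475020 · 1/16384 = 118755/4096.
Numerically: E[X] ≈ 28.992920.

E[X] = C(29,6)·2^(1−C(6,2)) = 118755/4096 ≈ 28.992920.


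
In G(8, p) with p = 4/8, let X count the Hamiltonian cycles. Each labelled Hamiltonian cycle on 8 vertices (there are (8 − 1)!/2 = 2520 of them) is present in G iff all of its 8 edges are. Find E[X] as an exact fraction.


K_8 has (8 − 1)!/2 = 2520 labelled Hamiltonian cycles.
For each such Hamiltonian cycle H, let X_H = 1 if all 8 edges of H are present in G. Then P[X_H = 1] = p^{8} = (1/2)^{8} = 1/256.
By linearity of expectation: E[X] = Σ_H E[X_H] = 2520 · p^{8} = 2520 · 1/256 = 315/32.
Numerically: E[X] ≈ 9.844.

E[X] = 2520 · (1/2)^{8} = 315/32 ≈ 9.844.


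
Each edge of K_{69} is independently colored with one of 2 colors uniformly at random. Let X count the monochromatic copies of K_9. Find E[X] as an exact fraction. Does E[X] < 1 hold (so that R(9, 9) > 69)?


E[X] = C(69, 9) · 2^{1 − 36} = 56672074888 · 2^{−35} = 56672074888/34359738368.
As a reduced fraction: E[X] = 7084009361/4294967296 ≈ 1.649.
Is E[X] < 1? NO.
Since E[X] ≥ 1, the first-moment bound is inconclusive at n = 69; it does NOT by itself certify R(9, 9) > 69.

E[X] = 7084009361/4294967296 ≈ 1.649; E[X] ≥ 1; first-moment method inconclusive here.


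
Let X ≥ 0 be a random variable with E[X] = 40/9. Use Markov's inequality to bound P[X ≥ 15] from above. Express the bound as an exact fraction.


μ = E[X] = 40/9, a = 15.
Markov: P[X ≥ 15] ≤ μ/a = (40/9)/15 = 8/27.
Numerically: ≈ 0.29630.
(Since a = 15 > μ = 4.44444, the bound 8/27 is < 1 and informative.)

P[X ≥ 15] ≤ 8/27 ≈ 0.29630.


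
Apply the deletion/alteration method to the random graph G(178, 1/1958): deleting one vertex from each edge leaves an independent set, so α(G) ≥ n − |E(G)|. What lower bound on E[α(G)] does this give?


E[|E(G)|] = C(178, 2)·p = 15753 · (1/1958) = 177/22.
E[α(G)] ≥ n − E[|E(G)|] = 178 − 177/22 = 3739/22.
Numerically: ≈ 169.95455.
(This is only a lower bound; the true E[α(G)] may be larger.)

E[α(G)] ≥ 3739/22 ≈ 169.95455.


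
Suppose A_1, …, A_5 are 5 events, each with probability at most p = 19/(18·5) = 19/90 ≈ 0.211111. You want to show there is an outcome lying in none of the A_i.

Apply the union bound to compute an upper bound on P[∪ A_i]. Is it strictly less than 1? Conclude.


Union bound: P[∪_{i=1}^{5} A_i] ≤ Σ_i P[A_i] ≤ 5·p = 5·(19/90) = 19/18.
Numerically: 19/18 ≈ 1.055556.
Is 19/18 < 1? NO.
Since the bound 19/18 is ≥ 1, the union bound is uninformative here; it does NOT by itself certify existence.

5·p = 19/18 ≈ 1.055556; existence NOT certified by the union bound.


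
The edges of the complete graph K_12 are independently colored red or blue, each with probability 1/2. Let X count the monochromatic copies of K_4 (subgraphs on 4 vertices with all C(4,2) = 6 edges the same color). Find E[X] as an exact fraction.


Let X = Σ_S X_S over the C(12, 4) = 495 subsets S of size 4, where X_S = 1 if the K_4 on S is monochromatic.
For a fixed S, the K_4 on S has C(4, 2) = 6 edges. P[all 6 edges red] = (1/2)^6, and likewise for blue, so P[monochromatic] = 2·(1/2)^6 = 2^{1 − 6} = 1/32.
Summing: E[X] = C(12, 4) · 2^{1 − 6} = 495 · 1/32 = 495/32.
Numerically: E[X] ≈ 15.469.

E[X] = C(12,4)·2^(1−C(4,2)) = 495/32 ≈ 15.469.


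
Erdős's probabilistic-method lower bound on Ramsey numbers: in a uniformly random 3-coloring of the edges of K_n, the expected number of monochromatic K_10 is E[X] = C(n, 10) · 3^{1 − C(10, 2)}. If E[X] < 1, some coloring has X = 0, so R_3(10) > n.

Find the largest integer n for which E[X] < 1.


We need C(n, 10) · 3^{1 − 45} < 1, i.e. C(n, 10) < 3^{45 − 1} = 984770902183611232881.
Check values of n near the boundary:
  n = 569: C(569, 10) = 905357721286137524328; 905357721286137524328 < 984770902183611232881? YES
  n = 570: C(570, 10) = 921524823451961408691; 921524823451961408691 < 984770902183611232881? YES
  n = 571: C(571, 10) = 937951290893172842001; 937951290893172842001 < 984770902183611232881? YES
  n = 572: C(572, 10) = 954640815642161682606; 954640815642161682606 < 984770902183611232881? YES
  n = 573: C(573, 10) = 971597135635805762226; 971597135635805762226 < 984770902183611232881? YES
  n = 574: C(574, 10) = 988824035203816502691; 988824035203816502691 < 984770902183611232881? NO
  n = 575: C(575, 10) = 1006325345561406175305; 1006325345561406175305 < 984770902183611232881? NO
The largest n with C(n, 10) < 984770902183611232881 is n = 573 (where E[X] = 35985079097622435638/36472996377170786403 ≈ 0.9866225). Hence R_3(10) > 573, i.e. R_3(10) ≥ 574.

Largest n = 573; hence R_3(10) > 573.


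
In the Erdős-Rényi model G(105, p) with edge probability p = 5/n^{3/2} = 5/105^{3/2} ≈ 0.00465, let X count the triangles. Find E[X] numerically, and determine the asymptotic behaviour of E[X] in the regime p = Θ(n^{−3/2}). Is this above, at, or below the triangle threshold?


Number of potential triangles: C(105, 3) = 187460.
Each occurs with probability p³ ≈ (0.00465)³ ≈ 1.00359e-07.
By linearity: E[X] = C(105, 3)·p³ ≈ 187460 · 1.00359e-07 ≈ 0.019.
Since α = 3/2 > 1, p = c/n^{3/2} = o(1/n) is below the triangle threshold p ~ 1/n. Asymptotically E[X] ~ (c³/6)·n^{3(1−α)} = (5³/6)·n^{-1.5} → 0, so by Markov's inequality G has no triangles w.h.p.

E[X] ≈ 0.019; in regime p = Θ(1/n^{3/2}) E[X] tends to 0 (below the triangle threshold p ~ 1/n).


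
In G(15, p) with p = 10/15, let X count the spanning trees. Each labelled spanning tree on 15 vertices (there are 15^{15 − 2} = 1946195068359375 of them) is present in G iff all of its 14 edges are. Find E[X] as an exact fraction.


K_15 has 15^{15 − 2} = 1946195068359375 labelled spanning trees.
For each such spanning tree H, let X_H = 1 if all 14 edges of H are present in G. Then P[X_H = 1] = p^{14} = (2/3)^{14} = 16384/4782969.
By linearity of expectation: E[X] = Σ_H E[X_H] = 1946195068359375 · p^{14} = 1946195068359375 · 16384/4782969 = 20000000000000/3.
Numerically: E[X] ≈ 6.6667e+12.

E[X] = 1946195068359375 · (2/3)^{14} = 20000000000000/3 ≈ 6.6667e+12.


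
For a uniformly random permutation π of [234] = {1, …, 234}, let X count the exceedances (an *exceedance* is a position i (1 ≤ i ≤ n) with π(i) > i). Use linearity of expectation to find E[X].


Write X = Σ_{i=1}^{234} X_i, where X_i = 1_{π(i) > i}.
For each fixed i, π(i) is uniform over {1, …, 234} (marginal of a uniform permutation), so P[π(i) > i] = (n − i)/n. Summing: Σ_{i=1}^{234} (n − i)/n = (0 + 1 + … + 233)/234 = 234(234 − 1)/(2·234) = (234 − 1)/2.
Hence E[X] = Σ_{i=1}^{234} (234 − i)/234 = 233/2 ≈ 116.50000.

E[X] = 233/2 = 116.50000.


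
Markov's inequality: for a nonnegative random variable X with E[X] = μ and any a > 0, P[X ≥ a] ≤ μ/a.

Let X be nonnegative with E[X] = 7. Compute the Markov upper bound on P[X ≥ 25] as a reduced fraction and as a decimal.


μ = E[X] = 7, a = 25.
Markov: P[X ≥ 25] ≤ μ/a = (7)/25 = 7/25.
Numerically: ≈ 0.2800.
(Since a = 25 > μ = 7.0000, the bound 7/25 is < 1 and informative.)

P[X ≥ 25] ≤ 7/25 ≈ 0.2800.


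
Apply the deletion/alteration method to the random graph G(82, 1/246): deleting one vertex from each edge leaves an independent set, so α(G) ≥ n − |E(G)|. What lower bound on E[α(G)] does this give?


E[|E(G)|] = C(82, 2)·p = 3321 · (1/246) = 27/2.
E[α(G)] ≥ n − E[|E(G)|] = 82 − 27/2 = 137/2.
Numerically: ≈ 68.500000.
(This is only a lower bound; the true E[α(G)] may be larger.)

E[α(G)] ≥ 137/2 ≈ 68.500000.


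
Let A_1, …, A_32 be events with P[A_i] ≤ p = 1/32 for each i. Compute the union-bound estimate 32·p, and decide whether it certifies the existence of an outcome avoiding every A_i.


Union bound: P[∪_{i=1}^{32} A_i] ≤ Σ_i P[A_i] ≤ 32·p = 32·(1/32) = 1.
Numerically: 1 ≈ 1.000000.
Is 1 < 1? NO.
Since the bound 1 is ≥ 1, the union bound is uninformative here; it does NOT by itself certify existence.

32·p = 1 ≈ 1.000000; existence NOT certified by the union bound.


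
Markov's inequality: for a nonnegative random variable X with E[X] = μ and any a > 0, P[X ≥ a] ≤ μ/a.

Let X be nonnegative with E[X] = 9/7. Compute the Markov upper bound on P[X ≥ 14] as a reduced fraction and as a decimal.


μ = E[X] = 9/7, a = 14.
Markov: P[X ≥ 14] ≤ μ/a = (9/7)/14 = 9/98.
Numerically: ≈ 0.091837.
(Since a = 14 > μ = 1.285714, the bound 9/98 is < 1 and informative.)

P[X ≥ 14] ≤ 9/98 ≈ 0.091837.


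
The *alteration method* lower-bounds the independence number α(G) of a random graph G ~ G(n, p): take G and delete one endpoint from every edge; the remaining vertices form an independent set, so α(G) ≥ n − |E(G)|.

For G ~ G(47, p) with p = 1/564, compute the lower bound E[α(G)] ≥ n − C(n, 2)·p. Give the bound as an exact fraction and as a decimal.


E[|E(G)|] = C(47, 2)·p = 1081 · (1/564) = 23/12.
E[α(G)] ≥ n − E[|E(G)|] = 47 − 23/12 = 541/12.
Numerically: ≈ 45.083333.
(This is only a lower bound; the true E[α(G)] may be larger.)

E[α(G)] ≥ 541/12 ≈ 45.083333.


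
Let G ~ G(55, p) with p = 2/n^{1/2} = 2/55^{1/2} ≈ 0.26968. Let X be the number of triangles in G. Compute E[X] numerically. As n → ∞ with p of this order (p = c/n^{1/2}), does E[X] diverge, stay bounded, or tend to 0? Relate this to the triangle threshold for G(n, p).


Number of potential triangles: C(55, 3) = 26235.
Each occurs with probability p³ ≈ (0.26968)³ ≈ 1.9613087e-02.
By linearity: E[X] = C(55, 3)·p³ ≈ 26235 · 1.9613087e-02 ≈ 514.54934.
Since α = 1/2 < 1, p = c/n^{1/2} ≫ 1/n is above the triangle threshold p ~ 1/n. Asymptotically E[X] ~ (c³/6)·n^{3(1−α)} = (2³/6)·n^{1.5} → ∞; triangles are abundant w.h.p.

E[X] ≈ 514.54934; in regime p = Θ(1/n^{1/2}) E[X] diverges (above the triangle threshold p ~ 1/n).


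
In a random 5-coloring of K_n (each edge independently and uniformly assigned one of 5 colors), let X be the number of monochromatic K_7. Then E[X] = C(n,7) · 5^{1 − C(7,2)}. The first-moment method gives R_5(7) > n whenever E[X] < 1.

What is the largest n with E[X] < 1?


We need C(n, 7) · 5^{1 − 21} < 1, i.e. C(n, 7) < 5^{21 − 1} = 95367431640625.
Check values of n near the boundary:
  n = 335: C(335, 7) = 88202498238195; 88202498238195 < 95367431640625? YES
  n = 336: C(336, 7) = 90079147136880; 90079147136880 < 95367431640625? YES
  n = 337: C(337, 7) = 91989916924632; 91989916924632 < 95367431640625? YES
  n = 338: C(338, 7) = 93935323022736; 93935323022736 < 95367431640625? YES
  n = 339: C(339, 7) = 95915887062372; 95915887062372 < 95367431640625? NO
The largest n with C(n, 7) < 95367431640625 is n = 338 (where E[X] = 93935323022736/95367431640625 ≈ 0.98498). Hence R_5(7) > 338, i.e. R_5(7) ≥ 339.

Largest n = 338; hence R_5(7) > 338.


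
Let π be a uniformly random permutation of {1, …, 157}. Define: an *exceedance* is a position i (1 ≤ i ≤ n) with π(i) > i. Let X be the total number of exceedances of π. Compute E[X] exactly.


Write X = Σ_{i=1}^{157} X_i, where X_i = 1_{π(i) > i}.
For each fixed i, π(i) is uniform over {1, …, 157} (marginal of a uniform permutation), so P[π(i) > i] = (n − i)/n. Summing: Σ_{i=1}^{157} (n − i)/n = (0 + 1 + … + 156)/157 = 157(157 − 1)/(2·157) = (157 − 1)/2.
Hence E[X] = Σ_{i=1}^{157} (157 − i)/157 = 78 ≈ 78.00000.

E[X] = 78 = 78.00000.


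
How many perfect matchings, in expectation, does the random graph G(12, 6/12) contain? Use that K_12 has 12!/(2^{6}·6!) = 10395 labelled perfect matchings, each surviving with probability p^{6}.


K_12 has 12!/(2^{6}·6!) = 10395 labelled perfect matchings.
For each such perfect matching H, let X_H = 1 if all 6 edges of H are present in G. Then P[X_H = 1] = p^{6} = (1/2)^{6} = 1/64.
By linearity of expectation: E[X] = Σ_H E[X_H] = 10395 · p^{6} = 10395 · 1/64 = 10395/64.
Numerically: E[X] ≈ 162.42.

E[X] = 10395 · (1/2)^{6} = 10395/64 ≈ 162.42.


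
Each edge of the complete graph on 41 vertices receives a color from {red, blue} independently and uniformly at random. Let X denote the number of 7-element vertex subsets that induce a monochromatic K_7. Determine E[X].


Let X = Σ_S X_S over the C(41, 7) = 22481940 subsets S of size 7, where X_S = 1 if the K_7 on S is monochromatic.
For a fixed S, the K_7 on S has C(7, 2) = 21 edges. P[all 21 edges red] = (1/2)^21, and likewise for blue, so P[monochromatic] = 2·(1/2)^21 = 2^{1 − 21} = 1/1048576.
By linearity of expectation: E[X] = C(41, 7) · 2^{1 − 21} = 22481940 · 1/1048576 = 5620485/262144.
Numerically: E[X] ≈ 21.4404.

E[X] = C(41,7)·2^(1−C(7,2)) = 5620485/262144 ≈ 21.4404.


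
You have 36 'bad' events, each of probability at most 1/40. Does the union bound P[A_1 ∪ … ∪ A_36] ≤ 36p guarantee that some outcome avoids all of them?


Union bound: P[∪_{i=1}^{36} A_i] ≤ Σ_i P[A_i] ≤ 36·p = 36·(1/40) = 9/10.
Numerically: 9/10 ≈ 0.9000000.
Is 9/10 < 1? YES.
Since P[∪ A_i] ≤ 9/10 < 1, the complement has P[∩ A_i^c] ≥ 1 − 9/10 = 1/10 > 0, so some outcome avoids every A_i.

36·p = 9/10 ≈ 0.9000000; existence CERTIFIED by the union bound.


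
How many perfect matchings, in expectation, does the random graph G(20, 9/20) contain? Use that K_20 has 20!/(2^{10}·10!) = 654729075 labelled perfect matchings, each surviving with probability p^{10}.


K_20 has 20!/(2^{10}·10!) = 654729075 labelled perfect matchings.
For each such perfect matching H, let X_H = 1 if all 10 edges of H are present in G. Then P[X_H = 1] = p^{10} = (9/20)^{10} = 3486784401/10240000000000.
Summing the indicators: E[X] = Σ_H E[X_H] = 654729075 · p^{10} = 654729075 · 3486784401/10240000000000 = 91315965023646363/409600000000.
Numerically: E[X] ≈ 2.229e+05.

E[X] = 654729075 · (9/20)^{10} = 91315965023646363/409600000000 ≈ 2.229e+05.


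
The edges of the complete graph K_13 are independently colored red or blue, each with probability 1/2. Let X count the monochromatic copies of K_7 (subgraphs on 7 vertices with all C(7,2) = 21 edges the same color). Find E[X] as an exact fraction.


Let X = Σ_S X_S over the C(13, 7) = 1716 subsets S of size 7, where X_S = 1 if the K_7 on S is monochromatic.
For a fixed S, the K_7 on S has C(7, 2) = 21 edges. P[all 21 edges red] = (1/2)^21, and likewise for blue, so P[monochromatic] = 2·(1/2)^21 = 2^{1 − 21} = 1/1048576.
Summing: E[X] = C(13, 7) · 2^{1 − 21} = 1716 · 1/1048576 = 429/262144.
Numerically: E[X] ≈ 0.002.

E[X] = C(13,7)·2^(1−C(7,2)) = 429/262144 ≈ 0.002.


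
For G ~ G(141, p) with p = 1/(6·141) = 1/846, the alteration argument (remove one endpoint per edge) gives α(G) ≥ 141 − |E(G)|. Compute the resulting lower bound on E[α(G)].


E[|E(G)|] = C(141, 2)·p = 9870 · (1/846) = 35/3.
E[α(G)] ≥ n − E[|E(G)|] = 141 − 35/3 = 388/3.
Numerically: ≈ 129.333.
(This is only a lower bound; the true E[α(G)] may be larger.)

E[α(G)] ≥ 388/3 ≈ 129.333.


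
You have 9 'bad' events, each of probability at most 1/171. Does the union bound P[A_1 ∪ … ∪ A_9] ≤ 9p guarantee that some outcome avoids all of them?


Union bound: P[∪_{i=1}^{9} A_i] ≤ Σ_i P[A_i] ≤ 9·p = 9·(1/171) = 1/19.
Numerically: 1/19 ≈ 0.0526.
Is 1/19 < 1? YES.
Since P[∪ A_i] ≤ 1/19 < 1, the complement has P[∩ A_i^c] ≥ 1 − 1/19 = 18/19 > 0, so some outcome avoids every A_i.

9·p = 1/19 ≈ 0.0526; existence CERTIFIED by the union bound.


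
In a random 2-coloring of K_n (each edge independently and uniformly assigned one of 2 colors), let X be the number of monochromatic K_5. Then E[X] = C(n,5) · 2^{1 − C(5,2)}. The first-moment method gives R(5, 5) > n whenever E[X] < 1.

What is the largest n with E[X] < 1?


We need C(n, 5) · 2^{1 − 10} < 1, i.e. C(n, 5) < 2^{10 − 1} = 512.
Check values of n near the boundary:
  n = 5: C(5, 5) = 1; 1 < 512? YES
  n = 6: C(6, 5) = 6; 6 < 512? YES
  n = 7: C(7, 5) = 21; 21 < 512? YES
  n = 8: C(8, 5) = 56; 56 < 512? YES
  n = 9: C(9, 5) = 126; 126 < 512? YES
  n = 10: C(10, 5) = 252; 252 < 512? YES
  n = 11: C(11, 5) = 462; 462 < 512? YES
  n = 12: C(12, 5) = 792; 792 < 512? NO
  n = 13: C(13, 5) = 1287; 1287 < 512? NO
  n = 14: C(14, 5) = 2002; 2002 < 512? NO
The largest n with C(n, 5) < 512 is n = 11 (where E[X] = 231/256 ≈ 0.9023438). Hence R(5, 5) > 11, i.e. R(5, 5) ≥ 12.

Largest n = 11; hence R(5, 5) > 11.


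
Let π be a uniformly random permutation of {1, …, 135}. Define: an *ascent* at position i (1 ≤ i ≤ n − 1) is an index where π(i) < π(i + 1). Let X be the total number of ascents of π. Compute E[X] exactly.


Write X = Σ X_I over i = 1, …, 134, with X_I the indicator of one ascent.
There are 134 indicators.
For each fixed i, the pair (π(i), π(i+1)) is a uniformly random ordered pair of distinct values from {1, …, 135}; by symmetry P[π(i) < π(i+1)] = 1/2.
By linearity: E[X] = 134 · (1/2) = (135 − 1) · (1/2) = 67 ≈ 67.000000.

E[X] = 67 = 67.000000.


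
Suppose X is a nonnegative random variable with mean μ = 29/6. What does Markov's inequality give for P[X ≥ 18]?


μ = E[X] = 29/6, a = 18.
Markov: P[X ≥ 18] ≤ μ/a = (29/6)/18 = 29/108.
Numerically: ≈ 0.269.
(Since a = 18 > μ = 4.833, the bound 29/108 is < 1 and informative.)

P[X ≥ 18] ≤ 29/108 ≈ 0.269.


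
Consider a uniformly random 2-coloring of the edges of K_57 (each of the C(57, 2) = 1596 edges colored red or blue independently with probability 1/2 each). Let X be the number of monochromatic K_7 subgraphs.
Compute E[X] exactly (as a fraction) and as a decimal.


Let X = Σ_S X_S over the C(57, 7) = 264385836 subsets S of size 7, where X_S = 1 if the K_7 on S is monochromatic.
For a fixed S, the K_7 on S has C(7, 2) = 21 edges. P[all 21 edges red] = (1/2)^21, and likewise for blue, so P[monochromatic] = 2·(1/2)^21 = 2^{1 − 21} = 1/1048576.
By linearity: E[X] = C(57, 7) · 2^{1 − 21} = 264385836 · 1/1048576 = 66096459/262144.
Numerically: E[X] ≈ 252.137981.

E[X] = C(57,7)·2^(1−C(7,2)) = 66096459/262144 ≈ 252.137981.


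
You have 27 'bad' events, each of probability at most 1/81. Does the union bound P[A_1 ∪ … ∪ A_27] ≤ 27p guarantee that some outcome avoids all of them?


Union bound: P[∪_{i=1}^{27} A_i] ≤ Σ_i P[A_i] ≤ 27·p = 27·(1/81) = 1/3.
Numerically: 1/3 ≈ 0.333.
Is 1/3 < 1? YES.
Since P[∪ A_i] ≤ 1/3 < 1, the complement has P[∩ A_i^c] ≥ 1 − 1/3 = 2/3 > 0, so some outcome avoids every A_i.

27·p = 1/3 ≈ 0.333; existence CERTIFIED by the union bound.


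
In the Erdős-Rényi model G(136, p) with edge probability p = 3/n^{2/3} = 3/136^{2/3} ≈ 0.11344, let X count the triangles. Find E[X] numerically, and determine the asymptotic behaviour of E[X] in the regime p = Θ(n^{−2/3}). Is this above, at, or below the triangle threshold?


Number of potential triangles: C(136, 3) = 410040.
Each occurs with probability p³ ≈ (0.11344)³ ≈ 1.4597751e-03.
By linearity: E[X] = C(136, 3)·p³ ≈ 410040 · 1.4597751e-03 ≈ 598.56618.
Since α = 2/3 < 1, p = c/n^{2/3} ≫ 1/n is above the triangle threshold p ~ 1/n. Asymptotically E[X] ~ (c³/6)·n^{3(1−α)} = (3³/6)·n^{1} → ∞; triangles are abundant w.h.p.

E[X] ≈ 598.56618; in regime p = Θ(1/n^{2/3}) E[X] diverges (above the triangle threshold p ~ 1/n).


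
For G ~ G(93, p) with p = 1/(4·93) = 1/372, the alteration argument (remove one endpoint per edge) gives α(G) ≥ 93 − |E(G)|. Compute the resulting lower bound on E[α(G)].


E[|E(G)|] = C(93, 2)·p = 4278 · (1/372) = 23/2.
E[α(G)] ≥ n − E[|E(G)|] = 93 − 23/2 = 163/2.
Numerically: ≈ 81.500000.
(This is only a lower bound; the true E[α(G)] may be larger.)

E[α(G)] ≥ 163/2 ≈ 81.500000.


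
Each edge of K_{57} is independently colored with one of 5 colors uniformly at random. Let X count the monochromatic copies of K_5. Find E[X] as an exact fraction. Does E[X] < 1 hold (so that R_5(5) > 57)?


E[X] = C(57, 5) · 5^{1 − 10} = 4187106 · 5^{−9} = 4187106/1953125.
As a reduced fraction: E[X] = 4187106/1953125 ≈ 2.14380.
Is E[X] < 1? NO.
Since E[X] ≥ 1, the first-moment bound is inconclusive at n = 57; it does NOT by itself certify R_5(5) > 57.

E[X] = 4187106/1953125 ≈ 2.14380; E[X] ≥ 1; first-moment method inconclusive here.


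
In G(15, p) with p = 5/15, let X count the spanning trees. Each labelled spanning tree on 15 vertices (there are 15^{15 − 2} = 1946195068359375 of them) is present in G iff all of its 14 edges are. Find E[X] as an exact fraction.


K_15 has 15^{15 − 2} = 1946195068359375 labelled spanning trees.
For each such spanning tree H, let X_H = 1 if all 14 edges of H are present in G. Then P[X_H = 1] = p^{14} = (1/3)^{14} = 1/4782969.
By linearity: E[X] = Σ_H E[X_H] = 1946195068359375 · p^{14} = 1946195068359375 · 1/4782969 = 1220703125/3.
Numerically: E[X] ≈ 4.069e+08.

E[X] = 1946195068359375 · (1/3)^{14} = 1220703125/3 ≈ 4.069e+08.


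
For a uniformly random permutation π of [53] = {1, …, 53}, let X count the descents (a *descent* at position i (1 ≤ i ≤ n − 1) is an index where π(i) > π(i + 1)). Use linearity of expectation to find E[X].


Write X = Σ X_I over i = 1, …, 52, with X_I the indicator of one descent.
There are 52 indicators.
For each fixed i, the pair (π(i), π(i+1)) is a uniformly random ordered pair of distinct values from {1, …, 53}; by symmetry P[π(i) > π(i+1)] = 1/2.
By linearity: E[X] = 52 · (1/2) = (53 − 1) · (1/2) = 26 ≈ 26.00000.

E[X] = 26 = 26.00000.


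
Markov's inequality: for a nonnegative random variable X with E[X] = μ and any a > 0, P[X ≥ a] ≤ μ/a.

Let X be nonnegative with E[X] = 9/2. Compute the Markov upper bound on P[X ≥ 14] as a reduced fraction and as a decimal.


μ = E[X] = 9/2, a = 14.
Markov: P[X ≥ 14] ≤ μ/a = (9/2)/14 = 9/28.
Numerically: ≈ 0.321.
(Since a = 14 > μ = 4.500, the bound 9/28 is < 1 and informative.)

P[X ≥ 14] ≤ 9/28 ≈ 0.321.


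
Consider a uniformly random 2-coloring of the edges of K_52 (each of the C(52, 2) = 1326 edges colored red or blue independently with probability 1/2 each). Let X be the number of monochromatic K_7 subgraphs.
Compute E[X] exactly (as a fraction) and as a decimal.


Let X = Σ_S X_S over the C(52, 7) = 133784560 subsets S of size 7, where X_S = 1 if the K_7 on S is monochromatic.
For a fixed S, the K_7 on S has C(7, 2) = 21 edges. P[all 21 edges red] = (1/2)^21, and likewise for blue, so P[monochromatic] = 2·(1/2)^21 = 2^{1 − 21} = 1/1048576.
By linearity: E[X] = C(52, 7) · 2^{1 − 21} = 133784560 · 1/1048576 = 8361535/65536.
Numerically: E[X] ≈ 127.58690.

E[X] = C(52,7)·2^(1−C(7,2)) = 8361535/65536 ≈ 127.58690.


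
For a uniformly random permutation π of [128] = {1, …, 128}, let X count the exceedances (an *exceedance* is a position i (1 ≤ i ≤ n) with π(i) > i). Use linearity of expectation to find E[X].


Write X = Σ_{i=1}^{128} X_i, where X_i = 1_{π(i) > i}.
For each fixed i, π(i) is uniform over {1, …, 128} (marginal of a uniform permutation), so P[π(i) > i] = (n − i)/n. Summing: Σ_{i=1}^{128} (n − i)/n = (0 + 1 + … + 127)/128 = 128(128 − 1)/(2·128) = (128 − 1)/2.
Hence E[X] = Σ_{i=1}^{128} (128 − i)/128 = 127/2 ≈ 63.500.

E[X] = 127/2 = 63.500.


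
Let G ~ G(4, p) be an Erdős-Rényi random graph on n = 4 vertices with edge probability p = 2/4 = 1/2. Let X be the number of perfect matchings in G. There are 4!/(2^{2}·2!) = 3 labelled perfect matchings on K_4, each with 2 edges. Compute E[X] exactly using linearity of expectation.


K_4 has 4!/(2^{2}·2!) = 3 labelled perfect matchings.
For each such perfect matching H, let X_H = 1 if all 2 edges of H are present in G. Then P[X_H = 1] = p^{2} = (1/2)^{2} = 1/4.
Summing the indicators: E[X] = Σ_H E[X_H] = 3 · p^{2} = 3 · 1/4 = 3/4.
Numerically: E[X] ≈ 0.75.

E[X] = 3 · (1/2)^{2} = 3/4 ≈ 0.75.


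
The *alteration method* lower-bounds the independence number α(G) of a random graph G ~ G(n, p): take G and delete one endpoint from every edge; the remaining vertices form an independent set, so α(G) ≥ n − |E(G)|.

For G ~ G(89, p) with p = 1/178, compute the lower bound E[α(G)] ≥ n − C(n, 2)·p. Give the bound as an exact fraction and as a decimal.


E[|E(G)|] = C(89, 2)·p = 3916 · (1/178) = 22.
E[α(G)] ≥ n − E[|E(G)|] = 89 − 22 = 67.
Numerically: ≈ 67.000000.
(This is only a lower bound; the true E[α(G)] may be larger.)

E[α(G)] ≥ 67 ≈ 67.000000.


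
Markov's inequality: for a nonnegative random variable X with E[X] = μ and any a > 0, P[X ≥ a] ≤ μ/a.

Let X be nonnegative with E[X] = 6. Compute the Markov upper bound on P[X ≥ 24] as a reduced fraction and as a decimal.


μ = E[X] = 6, a = 24.
Markov: P[X ≥ 24] ≤ μ/a = (6)/24 = 1/4.
Numerically: ≈ 0.2500.
(Since a = 24 > μ = 6.0000, the bound 1/4 is < 1 and informative.)

P[X ≥ 24] ≤ 1/4 ≈ 0.2500.


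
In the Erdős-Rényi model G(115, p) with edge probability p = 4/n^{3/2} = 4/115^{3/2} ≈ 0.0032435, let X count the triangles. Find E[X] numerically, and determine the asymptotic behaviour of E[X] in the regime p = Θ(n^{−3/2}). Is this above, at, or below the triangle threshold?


Number of potential triangles: C(115, 3) = 246905.
Each occurs with probability p³ ≈ (0.0032435)³ ≈ 3.4122410e-08.
By linearity: E[X] = C(115, 3)·p³ ≈ 246905 · 3.4122410e-08 ≈ 0.00842.
Since α = 3/2 > 1, p = c/n^{3/2} = o(1/n) is below the triangle threshold p ~ 1/n. Asymptotically E[X] ~ (c³/6)·n^{3(1−α)} = (4³/6)·n^{-1.5} → 0, so by Markov's inequality G has no triangles w.h.p.

E[X] ≈ 0.00842; in regime p = Θ(1/n^{3/2}) E[X] tends to 0 (below the triangle threshold p ~ 1/n).


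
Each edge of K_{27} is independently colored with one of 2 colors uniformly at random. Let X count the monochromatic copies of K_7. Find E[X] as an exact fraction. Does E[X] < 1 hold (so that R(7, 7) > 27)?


E[X] = C(27, 7) · 2^{1 − 21} = 888030 · 2^{−20} = 888030/1048576.
As a reduced fraction: E[X] = 444015/524288 ≈ 0.8468914.
Is E[X] < 1? YES.
Since E[X] < 1, there exists a 2-coloring of K_{27} with no monochromatic K_7; hence R(7, 7) > 27.

E[X] = 444015/524288 ≈ 0.8468914; E[X] < 1, so R(7, 7) > 27.


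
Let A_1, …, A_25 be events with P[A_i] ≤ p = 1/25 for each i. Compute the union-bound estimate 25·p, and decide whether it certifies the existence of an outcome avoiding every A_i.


Union bound: P[∪_{i=1}^{25} A_i] ≤ Σ_i P[A_i] ≤ 25·p = 25·(1/25) = 1.
Numerically: 1 ≈ 1.0000000.
Is 1 < 1? NO.
Since the bound 1 is ≥ 1, the union bound is uninformative here; it does NOT by itself certify existence.

25·p = 1 ≈ 1.0000000; existence NOT certified by the union bound.


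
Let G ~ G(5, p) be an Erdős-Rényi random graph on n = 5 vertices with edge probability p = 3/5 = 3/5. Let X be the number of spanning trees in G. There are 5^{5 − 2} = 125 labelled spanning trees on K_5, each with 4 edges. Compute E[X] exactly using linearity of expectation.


K_5 has 5^{5 − 2} = 125 labelled spanning trees.
For each such spanning tree H, let X_H = 1 if all 4 edges of H are present in G. Then P[X_H = 1] = p^{4} = (3/5)^{4} = 81/625.
By linearity: E[X] = Σ_H E[X_H] = 125 · p^{4} = 125 · 81/625 = 81/5.
Numerically: E[X] ≈ 16.2.

E[X] = 125 · (3/5)^{4} = 81/5 ≈ 16.2.


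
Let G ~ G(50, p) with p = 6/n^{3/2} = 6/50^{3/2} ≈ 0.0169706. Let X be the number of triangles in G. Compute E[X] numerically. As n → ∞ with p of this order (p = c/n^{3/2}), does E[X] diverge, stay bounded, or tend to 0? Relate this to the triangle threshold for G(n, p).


Number of potential triangles: C(50, 3) = 19600.
Each occurs with probability p³ ≈ (0.0169706)³ ≈ 4.88752207e-06.
By linearity: E[X] = C(50, 3)·p³ ≈ 19600 · 4.88752207e-06 ≈ 0.095795.
Since α = 3/2 > 1, p = c/n^{3/2} = o(1/n) is below the triangle threshold p ~ 1/n. Asymptotically E[X] ~ (c³/6)·n^{3(1−α)} = (6³/6)·n^{-1.5} → 0, so by Markov's inequality G has no triangles w.h.p.

E[X] ≈ 0.095795; in regime p = Θ(1/n^{3/2}) E[X] tends to 0 (below the triangle threshold p ~ 1/n).


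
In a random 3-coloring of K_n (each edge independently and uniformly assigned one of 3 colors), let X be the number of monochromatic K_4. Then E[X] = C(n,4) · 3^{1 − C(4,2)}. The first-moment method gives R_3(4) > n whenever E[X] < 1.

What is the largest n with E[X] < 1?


We need C(n, 4) · 3^{1 − 6} < 1, i.e. C(n, 4) < 3^{6 − 1} = 243.
Check values of n near the boundary:
  n = 4: C(4, 4) = 1; 1 < 243? YES
  n = 5: C(5, 4) = 5; 5 < 243? YES
  n = 6: C(6, 4) = 15; 15 < 243? YES
  n = 7: C(7, 4) = 35; 35 < 243? YES
  n = 8: C(8, 4) = 70; 70 < 243? YES
  n = 9: C(9, 4) = 126; 126 < 243? YES
  n = 10: C(10, 4) = 210; 210 < 243? YES
  n = 11: C(11, 4) = 330; 330 < 243? NO
  n = 12: C(12, 4) = 495; 495 < 243? NO
The largest n with C(n, 4) < 243 is n = 10 (where E[X] = 70/81 ≈ 0.8642). Hence R_3(4) > 10, i.e. R_3(4) ≥ 11.

Largest n = 10; hence R_3(4) > 10.


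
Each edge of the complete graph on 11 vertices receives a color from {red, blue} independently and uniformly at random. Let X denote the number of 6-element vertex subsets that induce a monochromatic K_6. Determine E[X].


Let X = Σ_S X_S over the C(11, 6) = 462 subsets S of size 6, where X_S = 1 if the K_6 on S is monochromatic.
For a fixed S, the K_6 on S has C(6, 2) = 15 edges. P[all 15 edges red] = (1/2)^15, and likewise for blue, so P[monochromatic] = 2·(1/2)^15 = 2^{1 − 15} = 1/16384.
By linearity of expectation: E[X] = C(11, 6) · 2^{1 − 15} = 462 · 1/16384 = 231/8192.
Numerically: E[X] ≈ 0.02820.

E[X] = C(11,6)·2^(1−C(6,2)) = 231/8192 ≈ 0.02820.


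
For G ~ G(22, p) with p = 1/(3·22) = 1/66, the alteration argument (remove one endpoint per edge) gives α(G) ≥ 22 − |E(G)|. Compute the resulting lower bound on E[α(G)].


E[|E(G)|] = C(22, 2)·p = 231 · (1/66) = 7/2.
E[α(G)] ≥ n − E[|E(G)|] = 22 − 7/2 = 37/2.
Numerically: ≈ 18.50000.
(This is only a lower bound; the true E[α(G)] may be larger.)

E[α(G)] ≥ 37/2 ≈ 18.50000.


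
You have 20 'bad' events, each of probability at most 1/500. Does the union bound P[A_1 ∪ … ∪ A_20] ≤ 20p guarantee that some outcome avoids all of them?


Union bound: P[∪_{i=1}^{20} A_i] ≤ Σ_i P[A_i] ≤ 20·p = 20·(1/500) = 1/25.
Numerically: 1/25 ≈ 0.0400000.
Is 1/25 < 1? YES.
Since P[∪ A_i] ≤ 1/25 < 1, the complement has P[∩ A_i^c] ≥ 1 − 1/25 = 24/25 > 0, so some outcome avoids every A_i.

20·p = 1/25 ≈ 0.0400000; existence CERTIFIED by the union bound.


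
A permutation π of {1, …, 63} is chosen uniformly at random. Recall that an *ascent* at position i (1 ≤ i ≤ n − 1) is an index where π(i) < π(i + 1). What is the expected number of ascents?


Write X = Σ X_I over i = 1, …, 62, with X_I the indicator of one ascent.
There are 62 indicators.
For each fixed i, the pair (π(i), π(i+1)) is a uniformly random ordered pair of distinct values from {1, …, 63}; by symmetry P[π(i) < π(i+1)] = 1/2.
By linearity: E[X] = 62 · (1/2) = (63 − 1) · (1/2) = 31 ≈ 31.00000.

E[X] = 31 = 31.00000.
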